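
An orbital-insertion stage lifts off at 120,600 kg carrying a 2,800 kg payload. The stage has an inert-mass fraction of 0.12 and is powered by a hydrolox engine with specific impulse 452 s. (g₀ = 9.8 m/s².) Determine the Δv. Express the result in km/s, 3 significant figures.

Δv ≈ 8.70 km/s

Stage wet mass = m₀ − payload = 120,600 − 2,800 = 117,800 kg.
Stage dry mass = ε × stage wet mass = 0.12 × 117,800 = 14,136 kg.
Burnout mass m_f = stage dry + payload = 14,136 + 2,800 = 16,936 kg.
v_e = Isp · g₀ = 452 × 9.8 = 4429.6 m/s.
Using Δv = v_e ln(m₀/m_f): Δv = v_e · ln(120,600/16,936) = 4429.6 × ln(7.121) = 4429.6 × 1.9630 ≈ 8695 m/s.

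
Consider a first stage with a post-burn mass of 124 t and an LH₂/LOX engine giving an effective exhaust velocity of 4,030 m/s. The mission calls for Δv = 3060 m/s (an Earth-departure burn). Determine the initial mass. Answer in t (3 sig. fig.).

By the Tsiolkovsky rocket equation, m₀/m_f = exp(Δv / v_e) = exp(3060 / 4030.0) = exp(0.7593) = 2.1368.
m₀ = m_f × 2.1368 = 124 × 2.1368 = 264.963 t.

initial mass ≈ 265 t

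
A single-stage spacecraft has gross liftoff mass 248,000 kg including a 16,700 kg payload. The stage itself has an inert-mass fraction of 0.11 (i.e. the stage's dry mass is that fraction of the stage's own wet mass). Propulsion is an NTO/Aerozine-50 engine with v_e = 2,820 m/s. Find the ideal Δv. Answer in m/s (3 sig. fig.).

Stage wet mass = m₀ − payload = 248,000 − 16,700 = 231,300 kg.
Stage dry mass = ε × stage wet mass = 0.11 × 231,300 = 25,443 kg.
Burnout mass m_f = stage dry + payload = 25,443 + 16,700 = 42,143 kg.
By the Tsiolkovsky rocket equation, Δv = v_e · ln(248,000/42,143) = 2820.0 × ln(5.885) = 2820.0 × 1.7724 ≈ 4998 m/s.

Δv ≈ 5000 m/s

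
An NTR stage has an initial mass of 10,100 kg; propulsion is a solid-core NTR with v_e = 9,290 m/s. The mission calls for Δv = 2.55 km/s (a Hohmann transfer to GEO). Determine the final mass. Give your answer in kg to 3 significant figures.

By the Tsiolkovsky rocket equation, m₀/m_f = exp(Δv / v_e) = exp(2550 / 9290.0) = exp(0.2745) = 1.3159.
m_f = m₀ / 1.3159 = 10,100 / 1.3159 = 7,675.36 kg.

final mass ≈ 7680 kg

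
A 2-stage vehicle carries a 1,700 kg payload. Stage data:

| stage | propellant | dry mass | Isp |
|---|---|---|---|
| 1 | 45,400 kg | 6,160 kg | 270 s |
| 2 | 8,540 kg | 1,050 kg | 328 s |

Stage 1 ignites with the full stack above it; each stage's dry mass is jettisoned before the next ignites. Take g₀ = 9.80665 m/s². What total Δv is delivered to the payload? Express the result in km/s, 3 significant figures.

Δv ≈ 7.94 km/s

Ignition mass of stage 1 = 45,400+6,160 + 8,540+1,050 + 1,700 = 62,850 kg.
Stage 1: m₀ = 62,850 kg, m_f = 62,850 − 45,400 = 17,450 kg; Δv = 270×9.80665×ln(3.602) = 2647.8×1.2814 ≈ 3393 m/s.
Stage 2: m₀ = 11,290 kg, m_f = 11,290 − 8,540 = 2,750 kg; Δv = 328×9.80665×ln(4.105) = 3216.6×1.4123 ≈ 4543 m/s.
Total Δv = 3393 + 4543 = 7936 m/s.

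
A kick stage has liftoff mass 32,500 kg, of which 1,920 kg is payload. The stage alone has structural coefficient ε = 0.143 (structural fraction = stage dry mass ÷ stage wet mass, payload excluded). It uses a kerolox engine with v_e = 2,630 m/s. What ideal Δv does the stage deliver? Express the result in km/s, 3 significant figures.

Δv ≈ 4.32 km/s

Stage wet mass = m₀ − payload = 32,500 − 1,920 = 30,580 kg.
Stage dry mass = ε × stage wet mass = 0.143 × 30,580 = 4,372.94 kg.
Burnout mass m_f = stage dry + payload = 4,372.94 + 1,920 = 6,292.94 kg.
Rocket equation: Δv = v_e · ln(32,500/6,292.94) = 2630.0 × ln(5.165) = 2630.0 × 1.6418 ≈ 4318 m/s.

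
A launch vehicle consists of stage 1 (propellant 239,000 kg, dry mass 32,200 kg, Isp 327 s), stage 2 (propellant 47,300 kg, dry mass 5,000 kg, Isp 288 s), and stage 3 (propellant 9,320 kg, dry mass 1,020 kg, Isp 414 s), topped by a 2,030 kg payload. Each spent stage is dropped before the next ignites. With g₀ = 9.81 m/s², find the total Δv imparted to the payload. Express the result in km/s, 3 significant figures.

Ignition mass of stage 1 = 239,000+32,200 + 47,300+5,000 + 9,320+1,020 + 2,030 = 335,870 kg.
Stage 1: m₀ = 335,870 kg, m_f = 335,870 − 239,000 = 96,870 kg; Δv = 327×9.81×ln(3.467) = 3207.9×1.2434 ≈ 3989 m/s.
Stage 2: m₀ = 64,670 kg, m_f = 64,670 − 47,300 = 17,370 kg; Δv = 288×9.81×ln(3.723) = 2825.3×1.3146 ≈ 3714 m/s.
Stage 3: m₀ = 12,370 kg, m_f = 12,370 − 9,320 = 3,050 kg; Δv = 414×9.81×ln(4.056) = 4061.3×1.4001 ≈ 5686 m/s.
Total Δv = 3989 + 3714 + 5686 = 13389 m/s.

Δv ≈ 13.4 km/s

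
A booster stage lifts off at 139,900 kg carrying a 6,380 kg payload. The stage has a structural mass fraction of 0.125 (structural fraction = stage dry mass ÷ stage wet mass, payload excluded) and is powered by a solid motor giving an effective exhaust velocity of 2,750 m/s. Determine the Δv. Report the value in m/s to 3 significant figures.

Δv ≈ 4960 m/s

Stage wet mass = m₀ − payload = 139,900 − 6,380 = 133,520 kg.
Stage dry mass = ε × stage wet mass = 0.125 × 133,520 = 16,690 kg.
Burnout mass m_f = stage dry + payload = 16,690 + 6,380 = 23,070 kg.
Using Δv = v_e ln(m₀/m_f): Δv = v_e · ln(139,900/23,070) = 2750.0 × ln(6.064) = 2750.0 × 1.8024 ≈ 4957 m/s.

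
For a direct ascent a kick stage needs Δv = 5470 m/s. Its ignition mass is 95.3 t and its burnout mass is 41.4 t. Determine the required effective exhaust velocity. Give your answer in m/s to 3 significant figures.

v_e ≈ 6560 m/s

ln(m₀/m_f) = ln(95300/41400) = ln(2.302) = 0.8337.
From the ideal rocket equation, v_e = Δv / ln(m₀/m_f) = 5470 / 0.8337 = 6560.7 m/s.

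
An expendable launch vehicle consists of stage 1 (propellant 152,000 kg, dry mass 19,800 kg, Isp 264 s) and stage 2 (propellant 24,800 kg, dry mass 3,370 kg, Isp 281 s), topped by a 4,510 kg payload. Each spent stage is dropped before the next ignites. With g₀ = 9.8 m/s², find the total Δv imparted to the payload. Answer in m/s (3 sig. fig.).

Ignition mass of stage 1 = 152,000+19,800 + 24,800+3,370 + 4,510 = 204,480 kg.
Stage 1: m₀ = 204,480 kg, m_f = 204,480 − 152,000 = 52,480 kg; Δv = 264×9.8×ln(3.896) = 2587.2×1.3600 ≈ 3519 m/s.
Stage 2: m₀ = 32,680 kg, m_f = 32,680 − 24,800 = 7,880 kg; Δv = 281×9.8×ln(4.147) = 2753.8×1.4224 ≈ 3917 m/s.
Total Δv = 3519 + 3917 = 7436 m/s.

Δv ≈ 7440 m/s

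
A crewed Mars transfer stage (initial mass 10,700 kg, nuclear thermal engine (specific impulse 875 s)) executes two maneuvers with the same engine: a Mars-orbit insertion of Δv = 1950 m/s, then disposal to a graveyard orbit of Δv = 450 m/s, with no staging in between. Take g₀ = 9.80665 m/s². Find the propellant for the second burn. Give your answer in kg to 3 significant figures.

v_e = Isp · g₀ = 875 × 9.80665 = 8580.8 m/s.
After the first burn: m = 10700 × exp(−1950/8580.8) = 10700 × 0.79672 = 8,524.9 kg.
After the second burn: m = 8,524.9 × exp(−450/8580.8) = 8,524.9 × 0.94891 = 8,089.36 kg.
Second-burn propellant = 8,524.9 − 8,089.36 = 435.54 kg.

propellant for the second burn ≈ 436 kg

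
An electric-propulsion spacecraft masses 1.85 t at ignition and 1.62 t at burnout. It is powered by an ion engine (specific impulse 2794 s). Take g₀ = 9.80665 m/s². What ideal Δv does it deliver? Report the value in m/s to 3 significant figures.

Δv ≈ 3640 m/s

v_e = Isp · g₀ = 2794 × 9.80665 = 27399.8 m/s.
By the Tsiolkovsky rocket equation, Δv = v_e · ln(m₀/m_f) = 27399.8 × ln(1.142) = 27399.8 × 0.1328 ≈ 3637.6 m/s.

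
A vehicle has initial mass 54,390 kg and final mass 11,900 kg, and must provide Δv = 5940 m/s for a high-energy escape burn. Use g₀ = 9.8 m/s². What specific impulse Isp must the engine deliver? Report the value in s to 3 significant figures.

Isp ≈ 399 s

ln(m₀/m_f) = ln(54390/11900) = ln(4.571) = 1.5196.
v_e = Δv / ln(m₀/m_f) = 5940 / 1.5196 = 3908.8 m/s.
Isp = v_e / g₀ = 3908.8 / 9.8 = 398.9 s.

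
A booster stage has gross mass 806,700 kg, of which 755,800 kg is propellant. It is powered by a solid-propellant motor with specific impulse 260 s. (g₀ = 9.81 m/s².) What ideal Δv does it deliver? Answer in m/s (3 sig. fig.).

Δv ≈ 7050 m/s

v_e = Isp · g₀ = 260 × 9.81 = 2550.6 m/s.
m_f = m₀ − m_prop = 806,700 − 755,800 = 50,900 kg.
By the Tsiolkovsky rocket equation, Δv = v_e · ln(m₀/m_f) = 2550.6 × ln(15.85) = 2550.6 × 2.7631 ≈ 7047.5 m/s.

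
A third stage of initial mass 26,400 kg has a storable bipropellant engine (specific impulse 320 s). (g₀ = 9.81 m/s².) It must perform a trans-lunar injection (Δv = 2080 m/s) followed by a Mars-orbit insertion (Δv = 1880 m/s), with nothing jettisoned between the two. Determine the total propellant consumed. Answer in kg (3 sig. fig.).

v_e = Isp · g₀ = 320 × 9.81 = 3139.2 m/s.
After the first burn: m = 26400 × exp(−2080/3139.2) = 26400 × 0.51551 = 13,609.5 kg.
After the second burn: m = 13,609.5 × exp(−1880/3139.2) = 13,609.5 × 0.54943 = 7,477.47 kg.
Total propellant = m₀ − m_final = 26400 − 7,477.47 = 18,922.53 kg.

total propellant consumed ≈ 18900 kg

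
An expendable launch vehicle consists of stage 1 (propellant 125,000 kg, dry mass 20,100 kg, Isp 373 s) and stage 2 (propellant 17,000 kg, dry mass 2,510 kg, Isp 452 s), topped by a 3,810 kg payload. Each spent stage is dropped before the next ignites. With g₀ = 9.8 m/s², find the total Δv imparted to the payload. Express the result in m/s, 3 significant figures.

Δv ≈ 10700 m/s

Ignition mass of stage 1 = 125,000+20,100 + 17,000+2,510 + 3,810 = 168,420 kg.
Stage 1: m₀ = 168,420 kg, m_f = 168,420 − 125,000 = 43,420 kg; Δv = 373×9.8×ln(3.879) = 3655.4×1.3555 ≈ 4955 m/s.
Stage 2: m₀ = 23,320 kg, m_f = 23,320 − 17,000 = 6,320 kg; Δv = 452×9.8×ln(3.69) = 4429.6×1.3056 ≈ 5783 m/s.
Total Δv = 4955 + 5783 = 10738 m/s.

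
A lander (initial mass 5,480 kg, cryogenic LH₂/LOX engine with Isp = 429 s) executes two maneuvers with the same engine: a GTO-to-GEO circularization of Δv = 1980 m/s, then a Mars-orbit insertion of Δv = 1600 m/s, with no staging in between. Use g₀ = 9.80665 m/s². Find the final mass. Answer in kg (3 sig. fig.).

final mass ≈ 2340 kg

v_e = Isp · g₀ = 429 × 9.80665 = 4207.1 m/s.
After the first burn: m = 5480 × exp(−1980/4207.1) = 5480 × 0.62460 = 3,422.81 kg.
After the second burn: m = 3,422.81 × exp(−1600/4207.1) = 3,422.81 × 0.68365 = 2,340 kg.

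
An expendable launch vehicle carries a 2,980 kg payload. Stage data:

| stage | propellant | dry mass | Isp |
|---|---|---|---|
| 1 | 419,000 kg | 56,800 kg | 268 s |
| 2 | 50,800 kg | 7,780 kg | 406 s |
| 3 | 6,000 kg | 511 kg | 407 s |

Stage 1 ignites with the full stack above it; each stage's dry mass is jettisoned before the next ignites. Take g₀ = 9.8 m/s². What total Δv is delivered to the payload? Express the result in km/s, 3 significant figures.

Δv ≈ 13.3 km/s

Ignition mass of stage 1 = 419,000+56,800 + 50,800+7,780 + 6,000+511 + 2,980 = 543,871 kg.
Stage 1: m₀ = 543,871 kg, m_f = 543,871 − 419,000 = 124,871 kg; Δv = 268×9.8×ln(4.355) = 2626.4×1.4714 ≈ 3865 m/s.
Stage 2: m₀ = 68,071 kg, m_f = 68,071 − 50,800 = 17,271 kg; Δv = 406×9.8×ln(3.941) = 3978.8×1.3715 ≈ 5457 m/s.
Stage 3: m₀ = 9,491 kg, m_f = 9,491 − 6,000 = 3,491 kg; Δv = 407×9.8×ln(2.719) = 3988.6×1.0002 ≈ 3989 m/s.
Total Δv = 3865 + 5457 + 3989 = 13311 m/s.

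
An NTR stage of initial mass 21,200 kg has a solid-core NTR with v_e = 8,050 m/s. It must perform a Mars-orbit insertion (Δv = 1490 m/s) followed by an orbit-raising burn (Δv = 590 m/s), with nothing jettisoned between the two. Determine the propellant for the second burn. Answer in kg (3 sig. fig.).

After the first burn: m = 21200 × exp(−1490/8050.0) = 21200 × 0.83103 = 17,617.8 kg.
After the second burn: m = 17,617.8 × exp(−590/8050.0) = 17,617.8 × 0.92933 = 16,372.8 kg.
Second-burn propellant = 17,617.8 − 16,372.8 = 1,245 kg.

propellant for the second burn ≈ 1250 kg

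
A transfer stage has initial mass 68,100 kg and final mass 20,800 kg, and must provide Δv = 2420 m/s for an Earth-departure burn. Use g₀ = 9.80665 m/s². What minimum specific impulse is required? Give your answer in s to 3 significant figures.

ln(m₀/m_f) = ln(68100/20800) = ln(3.274) = 1.1860.
v_e = Δv / ln(m₀/m_f) = 2420 / 1.1860 = 2040.4 m/s.
Isp = v_e / g₀ = 2040.4 / 9.80665 = 208.1 s.

Isp ≈ 208 s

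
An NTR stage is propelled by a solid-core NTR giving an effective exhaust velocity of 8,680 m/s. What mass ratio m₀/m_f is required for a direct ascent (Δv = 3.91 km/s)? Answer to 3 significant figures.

mass ratio ≈ 1.57

From the ideal rocket equation, m₀/m_f = exp(Δv / v_e) = exp(3910 / 8680.0) = exp(0.4505) = 1.5690.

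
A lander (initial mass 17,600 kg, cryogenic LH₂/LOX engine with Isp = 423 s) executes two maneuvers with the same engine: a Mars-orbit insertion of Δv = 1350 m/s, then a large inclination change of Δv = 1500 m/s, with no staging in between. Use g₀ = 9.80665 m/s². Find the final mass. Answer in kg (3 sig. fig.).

v_e = Isp · g₀ = 423 × 9.80665 = 4148.2 m/s.
After the first burn: m = 17600 × exp(−1350/4148.2) = 17600 × 0.72221 = 12,710.9 kg.
After the second burn: m = 12,710.9 × exp(−1500/4148.2) = 12,710.9 × 0.69656 = 8,853.9 kg.

final mass ≈ 8850 kg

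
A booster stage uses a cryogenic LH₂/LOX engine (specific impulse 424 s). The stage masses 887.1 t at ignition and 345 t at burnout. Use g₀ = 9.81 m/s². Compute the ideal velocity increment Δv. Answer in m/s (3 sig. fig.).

Δv ≈ 3930 m/s

v_e = Isp · g₀ = 424 × 9.81 = 4159.4 m/s.
Δv = v_e · ln(m₀/m_f) = 4159.4 × ln(2.571) = 4159.4 × 0.9444 ≈ 3928.2 m/s.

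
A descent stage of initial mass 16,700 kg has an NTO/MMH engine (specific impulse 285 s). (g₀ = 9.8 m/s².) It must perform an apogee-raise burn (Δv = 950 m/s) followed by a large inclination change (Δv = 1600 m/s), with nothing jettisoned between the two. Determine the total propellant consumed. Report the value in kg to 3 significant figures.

total propellant consumed ≈ 10000 kg

v_e = Isp · g₀ = 285 × 9.8 = 2793.0 m/s.
After the first burn: m = 16700 × exp(−950/2793.0) = 16700 × 0.71167 = 11,884.9 kg.
After the second burn: m = 11,884.9 × exp(−1600/2793.0) = 11,884.9 × 0.56391 = 6,702.01 kg.
Total propellant = m₀ − m_final = 16700 − 6,702.01 = 9,997.99 kg.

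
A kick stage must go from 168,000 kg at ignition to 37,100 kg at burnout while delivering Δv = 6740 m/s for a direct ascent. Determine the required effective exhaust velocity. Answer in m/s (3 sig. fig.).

v_e ≈ 4460 m/s

ln(m₀/m_f) = ln(168000/37100) = ln(4.528) = 1.5103.
v_e = Δv / ln(m₀/m_f) = 6740 / 1.5103 = 4462.6 m/s.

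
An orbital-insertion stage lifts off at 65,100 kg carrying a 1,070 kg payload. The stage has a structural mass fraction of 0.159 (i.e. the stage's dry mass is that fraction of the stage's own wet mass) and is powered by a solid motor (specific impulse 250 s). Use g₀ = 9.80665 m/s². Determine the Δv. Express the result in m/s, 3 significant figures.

Stage wet mass = m₀ − payload = 65,100 − 1,070 = 64,030 kg.
Stage dry mass = ε × stage wet mass = 0.159 × 64,030 = 10,180.8 kg.
Burnout mass m_f = stage dry + payload = 10,180.8 + 1,070 = 11,250.8 kg.
v_e = Isp · g₀ = 250 × 9.80665 = 2451.7 m/s.
Using Δv = v_e ln(m₀/m_f): Δv = v_e · ln(65,100/11,250.8) = 2451.7 × ln(5.786) = 2451.7 × 1.7555 ≈ 4304 m/s.

Δv ≈ 4300 m/s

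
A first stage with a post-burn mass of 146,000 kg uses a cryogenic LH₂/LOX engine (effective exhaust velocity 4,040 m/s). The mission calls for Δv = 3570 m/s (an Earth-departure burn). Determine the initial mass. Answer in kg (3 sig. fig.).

m₀/m_f = exp(Δv / v_e) = exp(3570 / 4040.0) = exp(0.8837) = 2.4197.
m₀ = m_f × 2.4197 = 146,000 × 2.4197 = 353,276 kg.

initial mass ≈ 353000 kg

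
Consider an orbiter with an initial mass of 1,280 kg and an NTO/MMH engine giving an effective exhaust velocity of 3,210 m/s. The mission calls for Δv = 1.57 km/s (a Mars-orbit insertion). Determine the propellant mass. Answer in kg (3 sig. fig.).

Rocket equation: m₀/m_f = exp(Δv / v_e) = exp(1570 / 3210.0) = exp(0.4891) = 1.6308.
m_f = 1,280 / 1.6308 = 784.891 kg, so propellant = m₀ − m_f = 1,280 − 784.891 = 495.109 kg.

propellant mass ≈ 495 kg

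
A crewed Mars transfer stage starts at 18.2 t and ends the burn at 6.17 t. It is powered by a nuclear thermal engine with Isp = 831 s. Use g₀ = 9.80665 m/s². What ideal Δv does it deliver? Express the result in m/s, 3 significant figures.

Δv ≈ 8820 m/s

v_e = Isp · g₀ = 831 × 9.80665 = 8149.3 m/s.
By the Tsiolkovsky rocket equation, Δv = v_e · ln(m₀/m_f) = 8149.3 × ln(2.95) = 8149.3 × 1.0817 ≈ 8815.3 m/s.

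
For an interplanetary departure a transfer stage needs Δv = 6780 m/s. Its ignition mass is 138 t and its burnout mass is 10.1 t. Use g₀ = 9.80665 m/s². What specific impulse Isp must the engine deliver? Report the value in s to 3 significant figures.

ln(m₀/m_f) = ln(138000/10100) = ln(13.66) = 2.6147.
Using Δv = v_e ln(m₀/m_f): v_e = Δv / ln(m₀/m_f) = 6780 / 2.6147 = 2593.0 m/s.
Isp = v_e / g₀ = 2593.0 / 9.80665 = 264.4 s.

Isp ≈ 264 s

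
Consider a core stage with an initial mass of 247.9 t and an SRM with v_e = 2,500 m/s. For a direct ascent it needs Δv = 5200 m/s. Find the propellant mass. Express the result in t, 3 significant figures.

By the Tsiolkovsky rocket equation, m₀/m_f = exp(Δv / v_e) = exp(5200 / 2500.0) = exp(2.0800) = 8.0045.
m_f = 247.9 / 8.0045 = 30.9701 t, so propellant = m₀ − m_f = 247.9 − 30.9701 = 216.9299 t.

propellant mass ≈ 217 t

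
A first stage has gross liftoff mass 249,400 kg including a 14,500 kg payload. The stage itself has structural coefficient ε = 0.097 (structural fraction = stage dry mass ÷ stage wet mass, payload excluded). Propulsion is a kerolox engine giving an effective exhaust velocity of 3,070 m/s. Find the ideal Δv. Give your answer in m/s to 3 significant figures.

Stage wet mass = m₀ − payload = 249,400 − 14,500 = 234,900 kg.
Stage dry mass = ε × stage wet mass = 0.097 × 234,900 = 22,785.3 kg.
Burnout mass m_f = stage dry + payload = 22,785.3 + 14,500 = 37,285.3 kg.
Δv = v_e · ln(249,400/37,285.3) = 3070.0 × ln(6.689) = 3070.0 × 1.9005 ≈ 5834 m/s.

Δv ≈ 5830 m/s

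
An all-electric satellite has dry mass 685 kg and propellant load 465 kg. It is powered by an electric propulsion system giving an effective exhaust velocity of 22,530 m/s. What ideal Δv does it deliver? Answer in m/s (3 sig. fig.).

Δv ≈ 11700 m/s

m₀ = m_dry + m_prop = 685 + 465 = 1,150 kg.
Δv = v_e · ln(m₀/m_f) = 22530.0 × ln(1.679) = 22530.0 × 0.5181 ≈ 11672.8 m/s.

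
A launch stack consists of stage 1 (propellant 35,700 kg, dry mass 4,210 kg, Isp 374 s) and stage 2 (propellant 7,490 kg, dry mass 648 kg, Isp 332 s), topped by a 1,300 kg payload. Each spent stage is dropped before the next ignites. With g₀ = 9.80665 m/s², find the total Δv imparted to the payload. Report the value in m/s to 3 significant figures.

Δv ≈ 9850 m/s

Ignition mass of stage 1 = 35,700+4,210 + 7,490+648 + 1,300 = 49,348 kg.
Stage 1: m₀ = 49,348 kg, m_f = 49,348 − 35,700 = 13,648 kg; Δv = 374×9.80665×ln(3.616) = 3667.7×1.2853 ≈ 4714 m/s.
Stage 2: m₀ = 9,438 kg, m_f = 9,438 − 7,490 = 1,948 kg; Δv = 332×9.80665×ln(4.845) = 3255.8×1.5779 ≈ 5137 m/s.
Total Δv = 4714 + 5137 = 9851 m/s.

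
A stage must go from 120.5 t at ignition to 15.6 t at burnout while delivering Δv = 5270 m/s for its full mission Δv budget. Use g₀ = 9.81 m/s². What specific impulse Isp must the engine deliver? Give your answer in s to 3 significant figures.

Isp ≈ 263 s

ln(m₀/m_f) = ln(120500/15600) = ln(7.724) = 2.0444.
v_e = Δv / ln(m₀/m_f) = 5270 / 2.0444 = 2577.8 m/s.
Isp = v_e / g₀ = 2577.8 / 9.81 = 262.8 s.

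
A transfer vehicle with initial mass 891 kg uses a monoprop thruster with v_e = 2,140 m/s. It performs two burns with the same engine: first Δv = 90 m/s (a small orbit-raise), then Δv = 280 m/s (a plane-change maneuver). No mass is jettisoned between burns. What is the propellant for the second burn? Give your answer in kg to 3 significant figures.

After the first burn: m = 891 × exp(−90/2140.0) = 891 × 0.95882 = 854.309 kg.
After the second burn: m = 854.309 × exp(−280/2140.0) = 854.309 × 0.87736 = 749.537 kg.
Second-burn propellant = 854.309 − 749.537 = 104.772 kg.

propellant for the second burn ≈ 105 kg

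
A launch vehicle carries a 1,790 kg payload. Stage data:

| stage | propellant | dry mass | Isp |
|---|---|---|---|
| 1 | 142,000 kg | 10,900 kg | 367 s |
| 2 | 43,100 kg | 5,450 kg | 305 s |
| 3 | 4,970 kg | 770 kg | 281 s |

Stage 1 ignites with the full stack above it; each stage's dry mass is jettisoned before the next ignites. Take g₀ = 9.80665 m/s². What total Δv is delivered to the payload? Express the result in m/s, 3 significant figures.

Ignition mass of stage 1 = 142,000+10,900 + 43,100+5,450 + 4,970+770 + 1,790 = 208,980 kg.
Stage 1: m₀ = 208,980 kg, m_f = 208,980 − 142,000 = 66,980 kg; Δv = 367×9.80665×ln(3.12) = 3599.0×1.1378 ≈ 4095 m/s.
Stage 2: m₀ = 56,080 kg, m_f = 56,080 − 43,100 = 12,980 kg; Δv = 305×9.80665×ln(4.32) = 2991.0×1.4634 ≈ 4377 m/s.
Stage 3: m₀ = 7,530 kg, m_f = 7,530 − 4,970 = 2,560 kg; Δv = 281×9.80665×ln(2.941) = 2755.7×1.0789 ≈ 2973 m/s.
Total Δv = 4095 + 4377 + 2973 = 11445 m/s.

Δv ≈ 11400 m/s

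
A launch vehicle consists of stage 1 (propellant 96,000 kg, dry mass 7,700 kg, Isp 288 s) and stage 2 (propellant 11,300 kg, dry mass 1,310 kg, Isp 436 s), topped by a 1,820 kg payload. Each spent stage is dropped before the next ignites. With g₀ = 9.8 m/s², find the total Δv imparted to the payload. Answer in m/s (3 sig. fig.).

Ignition mass of stage 1 = 96,000+7,700 + 11,300+1,310 + 1,820 = 118,130 kg.
Stage 1: m₀ = 118,130 kg, m_f = 118,130 − 96,000 = 22,130 kg; Δv = 288×9.8×ln(5.338) = 2822.4×1.6749 ≈ 4727 m/s.
Stage 2: m₀ = 14,430 kg, m_f = 14,430 − 11,300 = 3,130 kg; Δv = 436×9.8×ln(4.61) = 4272.8×1.5283 ≈ 6530 m/s.
Total Δv = 4727 + 6530 = 11257 m/s.

Δv ≈ 11300 m/s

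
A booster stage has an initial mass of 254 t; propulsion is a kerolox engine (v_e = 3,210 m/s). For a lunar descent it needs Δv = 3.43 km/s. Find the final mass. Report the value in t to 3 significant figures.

final mass ≈ 87.3 t

m₀/m_f = exp(Δv / v_e) = exp(3430 / 3210.0) = exp(1.0685) = 2.9111.
m_f = m₀ / 2.9111 = 254 / 2.9111 = 87.2522 t.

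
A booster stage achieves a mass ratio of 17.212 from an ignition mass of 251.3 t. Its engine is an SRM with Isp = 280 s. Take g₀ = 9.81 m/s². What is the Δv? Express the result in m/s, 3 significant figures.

Δv ≈ 7820 m/s

v_e = Isp · g₀ = 280 × 9.81 = 2746.8 m/s.
Δv = v_e · ln(17.212) = 2746.8 × 2.8456 ≈ 7816.3 m/s.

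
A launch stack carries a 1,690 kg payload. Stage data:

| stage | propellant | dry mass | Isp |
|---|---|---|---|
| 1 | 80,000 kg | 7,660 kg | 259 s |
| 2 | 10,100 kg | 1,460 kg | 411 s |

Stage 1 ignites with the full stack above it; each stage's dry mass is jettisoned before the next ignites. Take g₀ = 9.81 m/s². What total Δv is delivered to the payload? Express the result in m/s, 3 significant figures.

Δv ≈ 9790 m/s

Ignition mass of stage 1 = 80,000+7,660 + 10,100+1,460 + 1,690 = 100,910 kg.
Stage 1: m₀ = 100,910 kg, m_f = 100,910 − 80,000 = 20,910 kg; Δv = 259×9.81×ln(4.826) = 2540.8×1.5740 ≈ 3999 m/s.
Stage 2: m₀ = 13,250 kg, m_f = 13,250 − 10,100 = 3,150 kg; Δv = 411×9.81×ln(4.206) = 4031.9×1.4366 ≈ 5792 m/s.
Total Δv = 3999 + 5792 = 9791 m/s.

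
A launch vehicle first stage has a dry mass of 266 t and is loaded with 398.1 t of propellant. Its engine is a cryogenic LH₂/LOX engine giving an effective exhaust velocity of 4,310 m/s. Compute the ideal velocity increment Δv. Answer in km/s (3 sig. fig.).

m₀ = m_dry + m_prop = 266 + 398.1 = 664.1 t.
From the ideal rocket equation, Δv = v_e · ln(m₀/m_f) = 4310.0 × ln(2.497) = 4310.0 × 0.9149 ≈ 3943.4 m/s.

Δv ≈ 3.94 km/s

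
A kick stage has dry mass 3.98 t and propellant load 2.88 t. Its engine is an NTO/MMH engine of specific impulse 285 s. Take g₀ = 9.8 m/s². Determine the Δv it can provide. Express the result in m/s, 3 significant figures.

v_e = Isp · g₀ = 285 × 9.8 = 2793.0 m/s.
m₀ = m_dry + m_prop = 3.98 + 2.88 = 6.86 t.
Using Δv = v_e ln(m₀/m_f): Δv = v_e · ln(m₀/m_f) = 2793.0 × ln(1.724) = 2793.0 × 0.5444 ≈ 1520.6 m/s.

Δv ≈ 1520 m/s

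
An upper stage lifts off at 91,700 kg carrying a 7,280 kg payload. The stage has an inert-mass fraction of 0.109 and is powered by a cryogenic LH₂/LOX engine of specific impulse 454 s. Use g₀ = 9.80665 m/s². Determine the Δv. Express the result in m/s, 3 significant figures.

Stage wet mass = m₀ − payload = 91,700 − 7,280 = 84,420 kg.
Stage dry mass = ε × stage wet mass = 0.109 × 84,420 = 9,201.78 kg.
Burnout mass m_f = stage dry + payload = 9,201.78 + 7,280 = 16,481.78 kg.
v_e = Isp · g₀ = 454 × 9.80665 = 4452.2 m/s.
Δv = v_e · ln(91,700/16,481.78) = 4452.2 × ln(5.564) = 4452.2 × 1.7163 ≈ 7641 m/s.

Δv ≈ 7640 m/s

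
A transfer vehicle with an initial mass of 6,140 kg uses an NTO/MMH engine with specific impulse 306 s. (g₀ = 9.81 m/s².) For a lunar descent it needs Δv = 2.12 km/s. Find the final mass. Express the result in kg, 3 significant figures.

v_e = Isp · g₀ = 306 × 9.81 = 3001.9 m/s.
m₀/m_f = exp(Δv / v_e) = exp(2120 / 3001.9) = exp(0.7062) = 2.0263.
m_f = m₀ / 2.0263 = 6,140 / 2.0263 = 3,030.15 kg.

final mass ≈ 3030 kg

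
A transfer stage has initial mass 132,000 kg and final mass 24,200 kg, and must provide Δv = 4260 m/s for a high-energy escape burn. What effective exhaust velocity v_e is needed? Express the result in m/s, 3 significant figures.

v_e ≈ 2510 m/s

ln(m₀/m_f) = ln(132000/24200) = ln(5.455) = 1.6964.
From the ideal rocket equation, v_e = Δv / ln(m₀/m_f) = 4260 / 1.6964 = 2511.1 m/s.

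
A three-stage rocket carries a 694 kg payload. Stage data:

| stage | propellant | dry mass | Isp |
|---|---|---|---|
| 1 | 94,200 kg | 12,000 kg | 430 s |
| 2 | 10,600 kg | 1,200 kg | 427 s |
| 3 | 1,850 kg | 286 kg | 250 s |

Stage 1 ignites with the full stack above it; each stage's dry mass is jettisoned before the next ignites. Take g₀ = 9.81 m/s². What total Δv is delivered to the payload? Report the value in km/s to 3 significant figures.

Δv ≈ 14.4 km/s

Ignition mass of stage 1 = 94,200+12,000 + 10,600+1,200 + 1,850+286 + 694 = 120,830 kg.
Stage 1: m₀ = 120,830 kg, m_f = 120,830 − 94,200 = 26,630 kg; Δv = 430×9.81×ln(4.537) = 4218.3×1.5123 ≈ 6380 m/s.
Stage 2: m₀ = 14,630 kg, m_f = 14,630 − 10,600 = 4,030 kg; Δv = 427×9.81×ln(3.63) = 4188.9×1.2893 ≈ 5401 m/s.
Stage 3: m₀ = 2,830 kg, m_f = 2,830 − 1,850 = 980 kg; Δv = 250×9.81×ln(2.888) = 2452.5×1.0605 ≈ 2601 m/s.
Total Δv = 6380 + 5401 + 2601 = 14382 m/s.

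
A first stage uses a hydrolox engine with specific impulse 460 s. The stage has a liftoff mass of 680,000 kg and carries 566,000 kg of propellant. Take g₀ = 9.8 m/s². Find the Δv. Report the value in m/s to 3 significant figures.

v_e = Isp · g₀ = 460 × 9.8 = 4508.0 m/s.
m_f = m₀ − m_prop = 680,000 − 566,000 = 114,000 kg.
Rocket equation: Δv = v_e · ln(m₀/m_f) = 4508.0 × ln(5.965) = 4508.0 × 1.7859 ≈ 8050.8 m/s.

Δv ≈ 8050 m/s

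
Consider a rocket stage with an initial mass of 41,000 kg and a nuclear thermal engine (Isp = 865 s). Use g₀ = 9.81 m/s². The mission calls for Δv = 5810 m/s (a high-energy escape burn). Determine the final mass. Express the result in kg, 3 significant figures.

final mass ≈ 20700 kg

v_e = Isp · g₀ = 865 × 9.81 = 8485.6 m/s.
m₀/m_f = exp(Δv / v_e) = exp(5810 / 8485.6) = exp(0.6847) = 1.9831.
m_f = m₀ / 1.9831 = 41,000 / 1.9831 = 20,674.7 kg.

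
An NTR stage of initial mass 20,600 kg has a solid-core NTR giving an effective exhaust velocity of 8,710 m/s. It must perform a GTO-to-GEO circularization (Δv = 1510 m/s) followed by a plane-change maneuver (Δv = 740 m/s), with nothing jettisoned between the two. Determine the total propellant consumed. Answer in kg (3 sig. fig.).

After the first burn: m = 20600 × exp(−1510/8710.0) = 20600 × 0.84083 = 17,321.1 kg.
After the second burn: m = 17,321.1 × exp(−740/8710.0) = 17,321.1 × 0.91855 = 15,910.3 kg.
Total propellant = m₀ − m_final = 20600 − 15,910.3 = 4,689.7 kg.

total propellant consumed ≈ 4690 kg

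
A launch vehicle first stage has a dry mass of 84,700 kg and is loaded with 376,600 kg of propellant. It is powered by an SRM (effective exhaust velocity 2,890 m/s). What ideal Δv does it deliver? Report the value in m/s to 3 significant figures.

m₀ = m_dry + m_prop = 84,700 + 376,600 = 461,300 kg.
Using Δv = v_e ln(m₀/m_f): Δv = v_e · ln(m₀/m_f) = 2890.0 × ln(5.446) = 2890.0 × 1.6949 ≈ 4898.4 m/s.

Δv ≈ 4900 m/s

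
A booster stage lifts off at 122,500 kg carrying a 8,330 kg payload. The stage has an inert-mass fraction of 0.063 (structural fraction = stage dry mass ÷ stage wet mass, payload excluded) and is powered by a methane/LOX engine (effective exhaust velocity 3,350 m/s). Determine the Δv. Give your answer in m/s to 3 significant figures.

Δv ≈ 6920 m/s

Stage wet mass = m₀ − payload = 122,500 − 8,330 = 114,170 kg.
Stage dry mass = ε × stage wet mass = 0.063 × 114,170 = 7,192.71 kg.
Burnout mass m_f = stage dry + payload = 7,192.71 + 8,330 = 15,522.71 kg.
Rocket equation: Δv = v_e · ln(122,500/15,522.71) = 3350.0 × ln(7.892) = 3350.0 × 2.0658 ≈ 6920 m/s.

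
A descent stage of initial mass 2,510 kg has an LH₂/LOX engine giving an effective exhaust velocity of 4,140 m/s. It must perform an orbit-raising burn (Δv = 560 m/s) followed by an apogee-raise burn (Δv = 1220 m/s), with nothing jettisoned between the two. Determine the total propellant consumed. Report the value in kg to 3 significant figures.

After the first burn: m = 2510 × exp(−560/4140.0) = 2510 × 0.87348 = 2,192.43 kg.
After the second burn: m = 2,192.43 × exp(−1220/4140.0) = 2,192.43 × 0.74477 = 1,632.86 kg.
Total propellant = m₀ − m_final = 2510 − 1,632.86 = 877.14 kg.

total propellant consumed ≈ 877 kg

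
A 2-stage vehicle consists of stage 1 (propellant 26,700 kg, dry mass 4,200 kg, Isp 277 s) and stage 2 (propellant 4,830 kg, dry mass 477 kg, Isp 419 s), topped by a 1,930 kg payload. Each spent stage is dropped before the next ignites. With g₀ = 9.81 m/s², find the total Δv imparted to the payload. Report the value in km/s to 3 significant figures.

Δv ≈ 7.80 km/s

Ignition mass of stage 1 = 26,700+4,200 + 4,830+477 + 1,930 = 38,137 kg.
Stage 1: m₀ = 38,137 kg, m_f = 38,137 − 26,700 = 11,437 kg; Δv = 277×9.81×ln(3.335) = 2717.4×1.2043 ≈ 3273 m/s.
Stage 2: m₀ = 7,237 kg, m_f = 7,237 − 4,830 = 2,407 kg; Δv = 419×9.81×ln(3.007) = 4110.4×1.1008 ≈ 4525 m/s.
Total Δv = 3273 + 4525 = 7798 m/s.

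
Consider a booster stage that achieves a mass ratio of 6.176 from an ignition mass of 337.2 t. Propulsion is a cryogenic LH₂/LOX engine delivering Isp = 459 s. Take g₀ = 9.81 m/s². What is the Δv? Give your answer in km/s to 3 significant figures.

Δv ≈ 8.20 km/s

v_e = Isp · g₀ = 459 × 9.81 = 4502.8 m/s.
Rocket equation: Δv = v_e · ln(6.176) = 4502.8 × 1.8207 ≈ 8198.1 m/s.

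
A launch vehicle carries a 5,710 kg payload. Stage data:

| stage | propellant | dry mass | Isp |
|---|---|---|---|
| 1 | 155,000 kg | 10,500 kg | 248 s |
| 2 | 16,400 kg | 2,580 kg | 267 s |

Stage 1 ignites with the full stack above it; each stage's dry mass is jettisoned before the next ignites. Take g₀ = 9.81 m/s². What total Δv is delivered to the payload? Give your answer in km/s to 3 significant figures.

Ignition mass of stage 1 = 155,000+10,500 + 16,400+2,580 + 5,710 = 190,190 kg.
Stage 1: m₀ = 190,190 kg, m_f = 190,190 − 155,000 = 35,190 kg; Δv = 248×9.81×ln(5.405) = 2432.9×1.6873 ≈ 4105 m/s.
Stage 2: m₀ = 24,690 kg, m_f = 24,690 − 16,400 = 8,290 kg; Δv = 267×9.81×ln(2.978) = 2619.3×1.0913 ≈ 2859 m/s.
Total Δv = 4105 + 2859 = 6964 m/s.

Δv ≈ 6.96 km/s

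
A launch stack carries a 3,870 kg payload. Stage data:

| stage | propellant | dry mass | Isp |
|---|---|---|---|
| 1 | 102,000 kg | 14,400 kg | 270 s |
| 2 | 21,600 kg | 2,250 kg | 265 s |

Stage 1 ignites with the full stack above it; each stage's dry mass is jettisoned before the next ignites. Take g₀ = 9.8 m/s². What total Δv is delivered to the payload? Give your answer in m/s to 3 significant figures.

Δv ≈ 7180 m/s

Ignition mass of stage 1 = 102,000+14,400 + 21,600+2,250 + 3,870 = 144,120 kg.
Stage 1: m₀ = 144,120 kg, m_f = 144,120 − 102,000 = 42,120 kg; Δv = 270×9.8×ln(3.422) = 2646.0×1.2301 ≈ 3255 m/s.
Stage 2: m₀ = 27,720 kg, m_f = 27,720 − 21,600 = 6,120 kg; Δv = 265×9.8×ln(4.529) = 2597.0×1.5106 ≈ 3923 m/s.
Total Δv = 3255 + 3923 = 7178 m/s.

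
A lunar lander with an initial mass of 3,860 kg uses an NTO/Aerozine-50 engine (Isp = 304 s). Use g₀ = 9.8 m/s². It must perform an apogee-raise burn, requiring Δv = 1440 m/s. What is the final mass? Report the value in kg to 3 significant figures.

final mass ≈ 2380 kg

v_e = Isp · g₀ = 304 × 9.8 = 2979.2 m/s.
Using Δv = v_e ln(m₀/m_f): m₀/m_f = exp(Δv / v_e) = exp(1440 / 2979.2) = exp(0.4834) = 1.6215.
m_f = m₀ / 1.6215 = 3,860 / 1.6215 = 2,380.51 kg.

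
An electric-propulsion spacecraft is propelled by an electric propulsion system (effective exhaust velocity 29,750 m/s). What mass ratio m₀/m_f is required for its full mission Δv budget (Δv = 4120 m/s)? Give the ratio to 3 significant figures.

By the Tsiolkovsky rocket equation, m₀/m_f = exp(Δv / v_e) = exp(4120 / 29750.0) = exp(0.1385) = 1.1485.

mass ratio ≈ 1.15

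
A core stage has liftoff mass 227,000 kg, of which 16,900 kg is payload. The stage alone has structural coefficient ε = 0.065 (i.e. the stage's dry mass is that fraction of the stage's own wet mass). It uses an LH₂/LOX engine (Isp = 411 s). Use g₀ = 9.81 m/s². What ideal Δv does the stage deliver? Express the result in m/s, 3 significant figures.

Stage wet mass = m₀ − payload = 227,000 − 16,900 = 210,100 kg.
Stage dry mass = ε × stage wet mass = 0.065 × 210,100 = 13,656.5 kg.
Burnout mass m_f = stage dry + payload = 13,656.5 + 16,900 = 30,556.5 kg.
v_e = Isp · g₀ = 411 × 9.81 = 4031.9 m/s.
Rocket equation: Δv = v_e · ln(227,000/30,556.5) = 4031.9 × ln(7.429) = 4031.9 × 2.0054 ≈ 8085 m/s.

Δv ≈ 8090 m/s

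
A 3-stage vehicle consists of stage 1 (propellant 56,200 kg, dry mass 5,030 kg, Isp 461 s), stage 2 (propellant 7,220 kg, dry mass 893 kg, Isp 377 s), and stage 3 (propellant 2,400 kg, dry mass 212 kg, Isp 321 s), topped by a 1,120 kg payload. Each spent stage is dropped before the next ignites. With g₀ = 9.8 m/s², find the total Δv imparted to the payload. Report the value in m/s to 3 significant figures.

Ignition mass of stage 1 = 56,200+5,030 + 7,220+893 + 2,400+212 + 1,120 = 73,075 kg.
Stage 1: m₀ = 73,075 kg, m_f = 73,075 − 56,200 = 16,875 kg; Δv = 461×9.8×ln(4.33) = 4517.8×1.4657 ≈ 6622 m/s.
Stage 2: m₀ = 11,845 kg, m_f = 11,845 − 7,220 = 4,625 kg; Δv = 377×9.8×ln(2.561) = 3694.6×0.9404 ≈ 3475 m/s.
Stage 3: m₀ = 3,732 kg, m_f = 3,732 − 2,400 = 1,332 kg; Δv = 321×9.8×ln(2.802) = 3145.8×1.0303 ≈ 3241 m/s.
Total Δv = 6622 + 3475 + 3241 = 13338 m/s.

Δv ≈ 13300 m/s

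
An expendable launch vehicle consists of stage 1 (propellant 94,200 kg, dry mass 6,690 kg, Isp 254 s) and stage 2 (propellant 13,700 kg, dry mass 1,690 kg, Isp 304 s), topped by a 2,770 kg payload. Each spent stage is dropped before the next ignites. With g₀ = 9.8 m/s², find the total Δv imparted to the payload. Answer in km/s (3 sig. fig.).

Ignition mass of stage 1 = 94,200+6,690 + 13,700+1,690 + 2,770 = 119,050 kg.
Stage 1: m₀ = 119,050 kg, m_f = 119,050 − 94,200 = 24,850 kg; Δv = 254×9.8×ln(4.791) = 2489.2×1.5667 ≈ 3900 m/s.
Stage 2: m₀ = 18,160 kg, m_f = 18,160 − 13,700 = 4,460 kg; Δv = 304×9.8×ln(4.072) = 2979.2×1.4041 ≈ 4183 m/s.
Total Δv = 3900 + 4183 = 8083 m/s.

Δv ≈ 8.08 km/s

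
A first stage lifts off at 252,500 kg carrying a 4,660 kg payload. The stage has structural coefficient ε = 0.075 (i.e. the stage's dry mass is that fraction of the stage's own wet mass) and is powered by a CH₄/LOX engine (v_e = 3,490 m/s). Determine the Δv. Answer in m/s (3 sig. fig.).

Δv ≈ 8320 m/s

Stage wet mass = m₀ − payload = 252,500 − 4,660 = 247,840 kg.
Stage dry mass = ε × stage wet mass = 0.075 × 247,840 = 18,588 kg.
Burnout mass m_f = stage dry + payload = 18,588 + 4,660 = 23,248 kg.
Rocket equation: Δv = v_e · ln(252,500/23,248) = 3490.0 × ln(10.86) = 3490.0 × 2.3852 ≈ 8324 m/s.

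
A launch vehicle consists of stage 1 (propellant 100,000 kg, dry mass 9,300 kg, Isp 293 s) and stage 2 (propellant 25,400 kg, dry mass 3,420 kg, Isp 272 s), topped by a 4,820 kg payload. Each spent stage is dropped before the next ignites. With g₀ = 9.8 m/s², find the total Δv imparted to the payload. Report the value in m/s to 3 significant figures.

Ignition mass of stage 1 = 100,000+9,300 + 25,400+3,420 + 4,820 = 142,940 kg.
Stage 1: m₀ = 142,940 kg, m_f = 142,940 − 100,000 = 42,940 kg; Δv = 293×9.8×ln(3.329) = 2871.4×1.2026 ≈ 3453 m/s.
Stage 2: m₀ = 33,640 kg, m_f = 33,640 − 25,400 = 8,240 kg; Δv = 272×9.8×ln(4.083) = 2665.6×1.4067 ≈ 3750 m/s.
Total Δv = 3453 + 3750 = 7203 m/s.

Δv ≈ 7200 m/s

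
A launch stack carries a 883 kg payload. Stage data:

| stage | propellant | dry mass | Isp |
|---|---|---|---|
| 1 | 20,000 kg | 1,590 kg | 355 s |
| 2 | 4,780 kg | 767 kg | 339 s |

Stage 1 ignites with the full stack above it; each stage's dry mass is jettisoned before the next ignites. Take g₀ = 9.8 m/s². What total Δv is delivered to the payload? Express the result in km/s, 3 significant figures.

Ignition mass of stage 1 = 20,000+1,590 + 4,780+767 + 883 = 28,020 kg.
Stage 1: m₀ = 28,020 kg, m_f = 28,020 − 20,000 = 8,020 kg; Δv = 355×9.8×ln(3.494) = 3479.0×1.2510 ≈ 4352 m/s.
Stage 2: m₀ = 6,430 kg, m_f = 6,430 − 4,780 = 1,650 kg; Δv = 339×9.8×ln(3.897) = 3322.2×1.3602 ≈ 4519 m/s.
Total Δv = 4352 + 4519 = 8871 m/s.

Δv ≈ 8.87 km/s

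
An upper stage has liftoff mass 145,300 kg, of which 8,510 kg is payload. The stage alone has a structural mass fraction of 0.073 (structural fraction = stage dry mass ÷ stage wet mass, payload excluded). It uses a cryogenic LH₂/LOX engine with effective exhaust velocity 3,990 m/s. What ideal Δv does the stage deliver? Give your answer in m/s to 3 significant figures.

Δv ≈ 8220 m/s

Stage wet mass = m₀ − payload = 145,300 − 8,510 = 136,790 kg.
Stage dry mass = ε × stage wet mass = 0.073 × 136,790 = 9,985.67 kg.
Burnout mass m_f = stage dry + payload = 9,985.67 + 8,510 = 18,495.67 kg.
Rocket equation: Δv = v_e · ln(145,300/18,495.67) = 3990.0 × ln(7.856) = 3990.0 × 2.0613 ≈ 8224 m/s.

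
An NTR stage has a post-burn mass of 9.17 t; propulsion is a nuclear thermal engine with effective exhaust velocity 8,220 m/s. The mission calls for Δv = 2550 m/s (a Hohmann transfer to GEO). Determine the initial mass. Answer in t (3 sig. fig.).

Using Δv = v_e ln(m₀/m_f): m₀/m_f = exp(Δv / v_e) = exp(2550 / 8220.0) = exp(0.3102) = 1.3637.
m₀ = m_f × 1.3637 = 9.17 × 1.3637 = 12.5051 t.

initial mass ≈ 12.5 t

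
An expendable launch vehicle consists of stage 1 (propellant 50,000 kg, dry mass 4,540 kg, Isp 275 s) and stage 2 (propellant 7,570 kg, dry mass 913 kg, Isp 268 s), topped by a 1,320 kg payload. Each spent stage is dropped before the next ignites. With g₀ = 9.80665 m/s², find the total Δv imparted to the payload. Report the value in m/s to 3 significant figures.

Δv ≈ 7940 m/s

Ignition mass of stage 1 = 50,000+4,540 + 7,570+913 + 1,320 = 64,343 kg.
Stage 1: m₀ = 64,343 kg, m_f = 64,343 − 50,000 = 14,343 kg; Δv = 275×9.80665×ln(4.486) = 2696.8×1.5010 ≈ 4048 m/s.
Stage 2: m₀ = 9,803 kg, m_f = 9,803 − 7,570 = 2,233 kg; Δv = 268×9.80665×ln(4.39) = 2628.2×1.4793 ≈ 3888 m/s.
Total Δv = 4048 + 3888 = 7936 m/s.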